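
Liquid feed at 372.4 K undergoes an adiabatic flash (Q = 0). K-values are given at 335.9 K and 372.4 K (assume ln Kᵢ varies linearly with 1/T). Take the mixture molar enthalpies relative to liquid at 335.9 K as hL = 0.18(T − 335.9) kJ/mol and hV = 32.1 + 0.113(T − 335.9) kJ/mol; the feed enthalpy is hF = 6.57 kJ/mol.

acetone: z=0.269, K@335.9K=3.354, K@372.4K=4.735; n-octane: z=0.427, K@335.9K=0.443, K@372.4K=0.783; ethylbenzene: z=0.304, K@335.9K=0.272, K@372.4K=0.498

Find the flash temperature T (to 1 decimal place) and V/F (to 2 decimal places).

T = 342.0 K, V/F = 0.17

Adiabatic flash: solve Rachford–Rice at each trial T, then check hF = ψ·hV(T) + (1−ψ)·hL(T).
  T = 335.9 K: K = (3.354, 0.443, 0.272), RR gives ψ = 0.117, H_out = 3.759 kJ/mol
  T = 372.4 K: K = (4.735, 0.783, 0.498), RR gives ψ = 0.573, H_out = 23.557 kJ/mol
  T = 354.1 K: K = (4.019, 0.597, 0.374), RR gives ψ = 0.296, H_out = 12.409 kJ/mol
  T = 345.0 K: K = (3.680, 0.516, 0.320), RR gives ψ = 0.201, H_out = 7.979 kJ/mol
  T = 340.4 K: K = (3.514, 0.478, 0.295), RR gives ψ = 0.158, H_out = 5.836 kJ/mol
  T = 342.7 K: K = (3.597, 0.497, 0.307), RR gives ψ = 0.179, H_out = 6.903 kJ/mol
Linear interpolation between T = 340.4 (H_out = 5.836) and T = 342.7 (H_out = 6.903) on hF = 6.57 gives T ≈ 342.0 K, at which ψ = 0.17.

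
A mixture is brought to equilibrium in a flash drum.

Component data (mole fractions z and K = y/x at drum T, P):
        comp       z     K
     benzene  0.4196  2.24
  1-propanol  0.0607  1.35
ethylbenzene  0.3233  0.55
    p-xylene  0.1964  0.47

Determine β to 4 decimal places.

β = 0.5215

Iterate (Newton) starting at β = 0.51:
  β = 0.5100: g = 0.00529, g' = -0.4614 → β = 0.5215
Converged at β = 0.5215.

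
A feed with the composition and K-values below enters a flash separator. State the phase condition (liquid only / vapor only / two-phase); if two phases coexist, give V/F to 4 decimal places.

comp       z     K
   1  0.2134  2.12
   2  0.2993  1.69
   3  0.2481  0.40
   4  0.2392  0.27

two-phase, V/F = 0.2054

ΣzᵢKᵢ = 1.1220; Σzᵢ/Kᵢ = 1.7839.
Both exceed 1, so a two-phase solution exists.
Let ψ = V/F and solve Σ zᵢ(Kᵢ−1)/(1+ψ(Kᵢ−1)) = 0.
Newton–Raphson from ψ = 0.32:
  ψ = 0.3200: g = -0.06696, g' = -0.5945 → ψ = 0.2074
  ψ = 0.2074: g = -0.00115, g' = -0.5789 → ψ = 0.2054
Converged at ψ = 0.2054.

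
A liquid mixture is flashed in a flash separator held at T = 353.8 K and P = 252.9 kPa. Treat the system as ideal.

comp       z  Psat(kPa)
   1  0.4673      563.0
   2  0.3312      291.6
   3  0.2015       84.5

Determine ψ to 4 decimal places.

ψ = 0.8745

Raoult's law: Kᵢ = Pᵢˢᵃᵗ/P = Pᵢˢᵃᵗ/252.9.
  K_1 = 563.0/252.9 = 2.226176, K_2 = 291.6/252.9 = 1.153025, K_3 = 84.5/252.9 = 0.334124
Rachford–Rice: g(ψ) = Σ zᵢ(Kᵢ−1)/(1+ψ(Kᵢ−1)) = 0.
g(0) = ΣzᵢKᵢ − 1 = 0.4895 and g(1) = 1 − Σzᵢ/Kᵢ = -0.1002, so a root lies in (0, 1).
Iterate (Newton) starting at ψ = 0.51:
  ψ = 0.5100: g = 0.19638, g' = -0.4775 → ψ = 0.9213
  ψ = 0.9213: g = -0.03364, g' = -0.7588 → ψ = 0.8769
  ψ = 0.8769: g = -0.00170, g' = -0.6853 → ψ = 0.8745
Converged at ψ = 0.8745.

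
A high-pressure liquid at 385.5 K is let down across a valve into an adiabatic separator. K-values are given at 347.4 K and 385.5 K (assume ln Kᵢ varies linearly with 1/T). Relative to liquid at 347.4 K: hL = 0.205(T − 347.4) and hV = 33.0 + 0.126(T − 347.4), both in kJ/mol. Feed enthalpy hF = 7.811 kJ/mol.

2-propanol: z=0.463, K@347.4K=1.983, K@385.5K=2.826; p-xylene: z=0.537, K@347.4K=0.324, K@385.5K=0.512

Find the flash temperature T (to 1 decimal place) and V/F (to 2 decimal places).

T = 352.1 K, V/F = 0.21

Adiabatic flash: solve Rachford–Rice at each trial T, then check hF = ψ·hV(T) + (1−ψ)·hL(T).
  T = 347.4 K: K = (1.983, 0.324), RR gives ψ = 0.139, H_out = 4.575 kJ/mol
  T = 385.5 K: K = (2.826, 0.512), RR gives ψ = 0.655, H_out = 27.445 kJ/mol
  T = 366.4 K: K = (2.388, 0.412), RR gives ψ = 0.400, H_out = 16.508 kJ/mol
  T = 356.9 K: K = (2.182, 0.366), RR gives ψ = 0.276, H_out = 10.860 kJ/mol
  T = 352.1 K: K = (2.080, 0.345), RR gives ψ = 0.209, H_out = 7.795 kJ/mol
  T = 354.5 K: K = (2.131, 0.355), RR gives ψ = 0.243, H_out = 9.351 kJ/mol
Linear interpolation between T = 352.1 (H_out = 7.795) and T = 354.5 (H_out = 9.351) on hF = 7.811 gives T ≈ 352.1 K, at which ψ = 0.21.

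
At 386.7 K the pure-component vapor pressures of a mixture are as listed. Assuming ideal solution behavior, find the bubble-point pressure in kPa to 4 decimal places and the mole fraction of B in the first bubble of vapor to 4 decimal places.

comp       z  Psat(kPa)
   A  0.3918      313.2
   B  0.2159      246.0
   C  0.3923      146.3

Pbub = 233.2166 kPa, y_B = 0.2277

At the bubble point ψ → 0, so ΣzᵢKᵢ = 1 with Kᵢ = Pᵢˢᵃᵗ/P ⇒ P = ΣzᵢPᵢˢᵃᵗ.
P = 0.3918·313.2 + 0.2159·246.0 + 0.3923·146.3 = 233.2166 kPa
yᵢ = zᵢPᵢˢᵃᵗ/P ⇒ y_B = 0.2159·246.0/233.2166 = 0.2277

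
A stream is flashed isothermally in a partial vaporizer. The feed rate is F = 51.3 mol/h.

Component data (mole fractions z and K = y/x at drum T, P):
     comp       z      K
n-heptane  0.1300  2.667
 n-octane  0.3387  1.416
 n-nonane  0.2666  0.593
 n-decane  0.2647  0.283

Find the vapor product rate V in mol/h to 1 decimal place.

Material balance + equilibrium reduce to Σ zᵢ(Kᵢ−1)/(1+ψ(Kᵢ−1)) = 0.
g(0) = ΣzᵢKᵢ − 1 = 0.0593 and g(1) = 1 − Σzᵢ/Kᵢ = -0.6729, so a root lies in (0, 1).
Iterate (Newton) starting at ψ = 0.5:
  ψ = 0.5000: g = -0.19725, g' = -0.5479 → ψ = 0.1400
  ψ = 0.1400: g = -0.01718, g' = -0.5076 → ψ = 0.1062
  ψ = 0.1062: g = 0.00024, g' = -0.5222 → ψ = 0.1066
Converged at ψ = 0.1066.
Then V = ψ·F = 0.1066·51.3 = 5.5 mol/h and L = F − V = 45.8 mol/h.

V = 5.5 mol/h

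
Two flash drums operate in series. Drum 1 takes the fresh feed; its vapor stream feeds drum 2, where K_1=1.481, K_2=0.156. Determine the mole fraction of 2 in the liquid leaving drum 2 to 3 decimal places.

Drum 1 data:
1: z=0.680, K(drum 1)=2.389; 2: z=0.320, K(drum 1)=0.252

x_2 (drum 2) = 0.363

Drum 1:
Material balance + equilibrium reduce to Σ zᵢ(Kᵢ−1)/(1+ψ₁(Kᵢ−1)) = 0.
Feasibility: ΣzᵢKᵢ = 1.705, Σzᵢ/Kᵢ = 1.554 — both > 1, two phases present.
Binary case is linear: z₁(K₁−1)(1+ψ₁(K₂−1)) + z₂(K₂−1)(1+ψ₁(K₁−1)) = 0
⇒ ψ₁ = [z₁(K₁−1)+z₂(K₂−1)] / [−(K₁−1)(K₂−1)] = 0.7052/1.0390 = 0.679
Drum-1 compositions:
  1: x = 0.350, y = 0.836
  2: x = 0.650, y = 0.164
Drum-2 feed = drum-1 vapor: z₂ = (0.8362, 0.1638).
Drum 2:
Material balance + equilibrium reduce to Σ zᵢ(Kᵢ−1)/(1+ψ₂(Kᵢ−1)) = 0.
g(0) = ΣzᵢKᵢ − 1 = 0.264 and g(1) = 1 − Σzᵢ/Kᵢ = -0.615, so a root lies in (0, 1).
Newton–Raphson from ψ₂ = 0.5:
  ψ₂ = 0.500: g = 0.0851, g' = -0.475 → ψ₂ = 0.679
  ψ₂ = 0.679: g = -0.0207, g' = -0.750 → ψ₂ = 0.652
  ψ₂ = 0.652: g = -0.0009, g' = -0.688 → ψ₂ = 0.650
Converged at ψ₂ = 0.650.
  1: x = 0.637, y = 0.943
  2: x = 0.363, y = 0.057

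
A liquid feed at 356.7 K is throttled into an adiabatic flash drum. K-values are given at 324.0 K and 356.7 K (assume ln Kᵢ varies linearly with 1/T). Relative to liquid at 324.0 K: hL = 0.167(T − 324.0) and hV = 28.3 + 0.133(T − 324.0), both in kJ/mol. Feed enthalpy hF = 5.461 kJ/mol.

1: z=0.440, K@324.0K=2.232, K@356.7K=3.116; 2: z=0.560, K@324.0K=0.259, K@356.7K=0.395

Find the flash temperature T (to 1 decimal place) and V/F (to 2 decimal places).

T = 327.1 K, V/F = 0.18

Adiabatic flash: solve Rachford–Rice at each trial T, then check hF = ψ·hV(T) + (1−ψ)·hL(T).
  T = 324.0 K: K = (2.232, 0.259), RR gives ψ = 0.139, H_out = 3.941 kJ/mol
  T = 356.7 K: K = (3.116, 0.395), RR gives ψ = 0.463, H_out = 18.039 kJ/mol
  T = 340.4 K: K = (2.660, 0.323), RR gives ψ = 0.313, H_out = 11.418 kJ/mol
  T = 332.2 K: K = (2.442, 0.290), RR gives ψ = 0.231, H_out = 7.855 kJ/mol
  T = 328.1 K: K = (2.336, 0.274), RR gives ψ = 0.187, H_out = 5.955 kJ/mol
  T = 326.1 K: K = (2.285, 0.267), RR gives ψ = 0.164, H_out = 4.988 kJ/mol
Linear interpolation between T = 326.1 (H_out = 4.988) and T = 328.1 (H_out = 5.955) on hF = 5.461 gives T ≈ 327.1 K, at which ψ = 0.18.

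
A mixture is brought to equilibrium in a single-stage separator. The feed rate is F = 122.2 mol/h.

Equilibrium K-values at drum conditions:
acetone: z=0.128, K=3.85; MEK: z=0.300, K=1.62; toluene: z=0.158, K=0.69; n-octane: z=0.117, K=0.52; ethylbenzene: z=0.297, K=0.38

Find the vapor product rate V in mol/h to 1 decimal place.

V = 38.2 mol/h

Material balance + equilibrium reduce to Σ zᵢ(Kᵢ−1)/(1+ψ(Kᵢ−1)) = 0.
g(0) = ΣzᵢKᵢ − 1 = 0.262 and g(1) = 1 − Σzᵢ/Kᵢ = -0.454, so a root lies in (0, 1).
Newton iteration, ψ⁰ = 0.5:
  ψ = 0.500: g = -0.1063, g' = -0.552 → ψ = 0.307
  ψ = 0.307: g = 0.0032, g' = -0.607 → ψ = 0.313
Converged at ψ = 0.313.
Then V = ψ·F = 0.3126·122.2 = 38.2 mol/h and L = F − V = 84.0 mol/h.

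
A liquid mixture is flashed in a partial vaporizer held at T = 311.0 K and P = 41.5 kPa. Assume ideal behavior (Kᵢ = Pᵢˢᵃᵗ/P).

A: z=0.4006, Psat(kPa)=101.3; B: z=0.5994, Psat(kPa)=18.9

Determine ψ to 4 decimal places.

ψ = 0.3196

Raoult's law: Kᵢ = Pᵢˢᵃᵗ/P = Pᵢˢᵃᵗ/41.5.
  K_A = 101.3/41.5 = 2.440964, K_B = 18.9/41.5 = 0.455422
Material balance + equilibrium reduce to Σ zᵢ(Kᵢ−1)/(1+ψ(Kᵢ−1)) = 0.
Feasibility: ΣzᵢKᵢ = 1.2508, Σzᵢ/Kᵢ = 1.4803 — both > 1, two phases present.
Binary case is linear: z₁(K₁−1)(1+ψ(K₂−1)) + z₂(K₂−1)(1+ψ(K₁−1)) = 0
⇒ ψ = [z₁(K₁−1)+z₂(K₂−1)] / [−(K₁−1)(K₂−1)] = 0.25083/0.78472 = 0.3196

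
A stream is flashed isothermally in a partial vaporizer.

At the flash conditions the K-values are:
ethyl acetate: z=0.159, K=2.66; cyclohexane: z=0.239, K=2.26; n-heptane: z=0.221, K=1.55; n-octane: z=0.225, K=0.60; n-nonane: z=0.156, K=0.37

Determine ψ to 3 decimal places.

ψ = 0.832

Rachford–Rice: g(ψ) = Σ zᵢ(Kᵢ−1)/(1+ψ(Kᵢ−1)) = 0.
Feasibility: ΣzᵢKᵢ = 1.498, Σzᵢ/Kᵢ = 1.105 — both > 1, two phases present.
Newton iteration, ψ⁰ = 0.5:
  ψ = 0.500: g = 0.1683, g' = -0.503 → ψ = 0.835
  ψ = 0.835: g = -0.0017, g' = -0.555 → ψ = 0.832
Converged at ψ = 0.832.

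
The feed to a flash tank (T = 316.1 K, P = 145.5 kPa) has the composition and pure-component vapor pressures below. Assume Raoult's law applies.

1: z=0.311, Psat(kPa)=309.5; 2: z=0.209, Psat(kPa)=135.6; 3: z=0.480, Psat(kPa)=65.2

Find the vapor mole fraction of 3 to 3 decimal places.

y_3 = 0.233

Raoult's law: Kᵢ = Pᵢˢᵃᵗ/P = Pᵢˢᵃᵗ/145.5.
  K_1 = 309.5/145.5 = 2.12715, K_2 = 135.6/145.5 = 0.93196, K_3 = 65.2/145.5 = 0.44811
Rachford–Rice: g(ψ) = Σ zᵢ(Kᵢ−1)/(1+ψ(Kᵢ−1)) = 0.
g(0) = ΣzᵢKᵢ − 1 = 0.071 and g(1) = 1 − Σzᵢ/Kᵢ = -0.442, so a root lies in (0, 1).
Iterate (Newton) starting at ψ = 0.64:
  ψ = 0.640: g = -0.2208, g' = -0.484 → ψ = 0.184
  ψ = 0.184: g = -0.0188, g' = -0.453 → ψ = 0.142
  ψ = 0.142: g = 0.0003, g' = -0.467 → ψ = 0.143
Converged at ψ = 0.143.
Compositions from xᵢ = zᵢ/(1+ψ(Kᵢ−1)), yᵢ = Kᵢxᵢ:
  1: x = 0.268, y = 0.570
  2: x = 0.211, y = 0.197
  3: x = 0.521, y = 0.233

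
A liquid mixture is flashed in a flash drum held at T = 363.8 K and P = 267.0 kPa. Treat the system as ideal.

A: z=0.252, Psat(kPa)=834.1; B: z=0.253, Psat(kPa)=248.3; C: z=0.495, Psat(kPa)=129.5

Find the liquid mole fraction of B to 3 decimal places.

x_B = 0.259

Raoult's law: Kᵢ = Pᵢˢᵃᵗ/P = Pᵢˢᵃᵗ/267.0.
  K_A = 834.1/267.0 = 3.12397, K_B = 248.3/267.0 = 0.92996, K_C = 129.5/267.0 = 0.48502
Material balance + equilibrium reduce to Σ zᵢ(Kᵢ−1)/(1+V/F(Kᵢ−1)) = 0.
Feasibility: ΣzᵢKᵢ = 1.263, Σzᵢ/Kᵢ = 1.373 — both > 1, two phases present.
Newton–Raphson from V/F = 0.37:
  V/F = 0.370: g = -0.0334, g' = -0.558 → V/F = 0.310
  V/F = 0.310: g = 0.0012, g' = -0.600 → V/F = 0.312
Converged at V/F = 0.312.
Compositions from xᵢ = zᵢ/(1+V/F(Kᵢ−1)), yᵢ = Kᵢxᵢ:
  A: x = 0.152, y = 0.473
  B: x = 0.259, y = 0.241
  C: x = 0.590, y = 0.286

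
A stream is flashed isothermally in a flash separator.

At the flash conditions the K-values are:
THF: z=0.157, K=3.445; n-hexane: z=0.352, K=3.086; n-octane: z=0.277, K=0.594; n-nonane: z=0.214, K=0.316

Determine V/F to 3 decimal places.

Newton–Raphson from V/F = 0.66:
  V/F = 0.660: g = 0.0353, g' = -0.826 → V/F = 0.703
  V/F = 0.703: g = -0.0002, g' = -0.840 → V/F = 0.702
Converged at V/F = 0.702.

V/F = 0.702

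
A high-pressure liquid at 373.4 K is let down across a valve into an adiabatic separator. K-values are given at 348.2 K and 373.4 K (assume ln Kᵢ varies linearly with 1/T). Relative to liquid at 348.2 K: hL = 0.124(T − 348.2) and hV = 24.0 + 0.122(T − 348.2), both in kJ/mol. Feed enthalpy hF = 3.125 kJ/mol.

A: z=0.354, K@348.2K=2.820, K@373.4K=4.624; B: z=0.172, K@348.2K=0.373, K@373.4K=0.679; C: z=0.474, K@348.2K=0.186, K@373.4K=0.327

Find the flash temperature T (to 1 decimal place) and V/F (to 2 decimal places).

T = 349.3 K, V/F = 0.12

Adiabatic flash: solve Rachford–Rice at each trial T, then check hF = ψ·hV(T) + (1−ψ)·hL(T).
  T = 348.2 K: K = (2.820, 0.373, 0.186), RR gives ψ = 0.108, H_out = 2.587 kJ/mol
  T = 373.4 K: K = (4.624, 0.679, 0.327), RR gives ψ = 0.420, H_out = 13.187 kJ/mol
  T = 360.8 K: K = (3.642, 0.509, 0.249), RR gives ψ = 0.272, H_out = 8.072 kJ/mol
  T = 354.5 K: K = (3.212, 0.437, 0.216), RR gives ψ = 0.195, H_out = 5.449 kJ/mol
  T = 351.4 K: K = (3.015, 0.404, 0.201), RR gives ψ = 0.154, H_out = 4.082 kJ/mol
  T = 349.8 K: K = (2.916, 0.388, 0.193), RR gives ψ = 0.131, H_out = 3.347 kJ/mol
Linear interpolation between T = 348.2 (H_out = 2.587) and T = 349.8 (H_out = 3.347) on hF = 3.125 gives T ≈ 349.3 K, at which ψ = 0.12.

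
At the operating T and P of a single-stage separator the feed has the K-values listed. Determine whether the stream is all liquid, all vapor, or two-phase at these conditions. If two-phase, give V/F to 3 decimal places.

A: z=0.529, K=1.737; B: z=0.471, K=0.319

two-phase, V/F = 0.138

ΣzᵢKᵢ = 1.069; Σzᵢ/Kᵢ = 1.781.
Both exceed 1, so a two-phase solution exists.
Let ψ = V/F and solve Σ zᵢ(Kᵢ−1)/(1+ψ(Kᵢ−1)) = 0.
Iterate (Newton) starting at ψ = 0.33:
  ψ = 0.330: g = -0.1001, g' = -0.549 → ψ = 0.148
  ψ = 0.148: g = -0.0050, g' = -0.504 → ψ = 0.138
Converged at ψ = 0.138.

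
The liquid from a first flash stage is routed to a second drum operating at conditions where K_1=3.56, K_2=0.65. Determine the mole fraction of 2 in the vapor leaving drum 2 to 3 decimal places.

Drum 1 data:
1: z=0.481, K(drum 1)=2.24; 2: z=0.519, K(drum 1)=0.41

y_2 (drum 2) = 0.572

Drum 1:
Material balance + equilibrium reduce to Σ zᵢ(Kᵢ−1)/(1+ψ₁(Kᵢ−1)) = 0.
g(0) = ΣzᵢKᵢ − 1 = 0.290 and g(1) = 1 − Σzᵢ/Kᵢ = -0.481, so a root lies in (0, 1).
Newton–Raphson from ψ₁ = 0.57:
  ψ₁ = 0.570: g = -0.1119, g' = -0.664 → ψ₁ = 0.401
  ψ₁ = 0.401: g = -0.0030, g' = -0.640 → ψ₁ = 0.397
Converged at ψ₁ = 0.397.
Drum-1 compositions:
  1: x = 0.322, y = 0.722
  2: x = 0.678, y = 0.278
Drum-2 feed = drum-1 liquid: z₂ = (0.3224, 0.6776).
Drum 2:
Material balance + equilibrium reduce to Σ zᵢ(Kᵢ−1)/(1+ψ₂(Kᵢ−1)) = 0.
Feasibility: ΣzᵢKᵢ = 1.588, Σzᵢ/Kᵢ = 1.133 — both > 1, two phases present.
Newton iteration, ψ₂⁰ = 0.5:
  ψ₂ = 0.500: g = 0.0745, g' = -0.528 → ψ₂ = 0.641
  ψ₂ = 0.641: g = 0.0067, g' = -0.441 → ψ₂ = 0.656
Converged at ψ₂ = 0.656.
  1: x = 0.120, y = 0.428
  2: x = 0.880, y = 0.572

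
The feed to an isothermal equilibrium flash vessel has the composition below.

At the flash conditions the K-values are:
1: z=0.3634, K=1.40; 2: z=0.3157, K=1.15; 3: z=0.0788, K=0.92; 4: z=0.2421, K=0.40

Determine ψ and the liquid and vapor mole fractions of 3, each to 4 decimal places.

ψ = 0.2526, x_3 = 0.0804, y_3 = 0.0740

Rachford–Rice: g(ψ) = Σ zᵢ(Kᵢ−1)/(1+ψ(Kᵢ−1)) = 0.
g(0) = ΣzᵢKᵢ − 1 = 0.0412 and g(1) = 1 − Σzᵢ/Kᵢ = -0.2250, so a root lies in (0, 1).
Newton–Raphson from ψ = 0.41:
  ψ = 0.4100: g = -0.02968, g' = -0.2031 → ψ = 0.2638
  ψ = 0.2638: g = -0.00198, g' = -0.1777 → ψ = 0.2527
  ψ = 0.2527: g = -0.00001, g' = -0.1762 → ψ = 0.2526
Converged at ψ = 0.2526.
Compositions from xᵢ = zᵢ/(1+ψ(Kᵢ−1)), yᵢ = Kᵢxᵢ:
  1: x = 0.3300, y = 0.4621
  2: x = 0.3042, y = 0.3498
  3: x = 0.0804, y = 0.0740
  4: x = 0.2854, y = 0.1141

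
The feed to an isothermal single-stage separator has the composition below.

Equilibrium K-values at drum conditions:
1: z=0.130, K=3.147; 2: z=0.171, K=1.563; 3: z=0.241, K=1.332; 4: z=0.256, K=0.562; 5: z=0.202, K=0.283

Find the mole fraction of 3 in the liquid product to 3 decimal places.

x_3 = 0.218

Material balance + equilibrium reduce to Σ zᵢ(Kᵢ−1)/(1+ψ(Kᵢ−1)) = 0.
g(0) = ΣzᵢKᵢ − 1 = 0.198 and g(1) = 1 − Σzᵢ/Kᵢ = -0.501, so a root lies in (0, 1).
Newton–Raphson from ψ = 0.5:
  ψ = 0.500: g = -0.0910, g' = -0.525 → ψ = 0.327
  ψ = 0.327: g = -0.0024, g' = -0.511 → ψ = 0.322
Converged at ψ = 0.322.
Compositions from xᵢ = zᵢ/(1+ψ(Kᵢ−1)), yᵢ = Kᵢxᵢ:
  1: x = 0.077, y = 0.242
  2: x = 0.145, y = 0.226
  3: x = 0.218, y = 0.290
  4: x = 0.298, y = 0.167
  5: x = 0.263, y = 0.074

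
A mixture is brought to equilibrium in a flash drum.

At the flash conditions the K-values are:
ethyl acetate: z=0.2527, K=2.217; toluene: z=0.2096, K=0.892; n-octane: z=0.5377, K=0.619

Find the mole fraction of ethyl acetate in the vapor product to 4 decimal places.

Rachford–Rice: g(V/F) = Σ zᵢ(Kᵢ−1)/(1+V/F(Kᵢ−1)) = 0.
Feasibility: ΣzᵢKᵢ = 1.0800, Σzᵢ/Kᵢ = 1.2176 — both > 1, two phases present.
Iterate (Newton) starting at V/F = 0.5:
  V/F = 0.5000: g = -0.08581, g' = -0.2665 → V/F = 0.1780
  V/F = 0.1780: g = 0.00992, g' = -0.3452 → V/F = 0.2068
  V/F = 0.2068: g = 0.00017, g' = -0.3334 → V/F = 0.2073
Converged at V/F = 0.2073.
Compositions from xᵢ = zᵢ/(1+V/F(Kᵢ−1)), yᵢ = Kᵢxᵢ:
  ethyl acetate: x = 0.2018, y = 0.4474
  toluene: x = 0.2144, y = 0.1912
  n-octane: x = 0.5838, y = 0.3614

y_ethyl acetate = 0.4474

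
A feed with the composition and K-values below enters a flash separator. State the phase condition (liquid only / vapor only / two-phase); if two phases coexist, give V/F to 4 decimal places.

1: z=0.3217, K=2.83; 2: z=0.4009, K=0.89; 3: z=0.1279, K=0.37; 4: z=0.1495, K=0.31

ΣzᵢKᵢ = 1.3609; Σzᵢ/Kᵢ = 1.3921.
Both exceed 1, so a two-phase solution exists.
Let ψ = V/F and solve Σ zᵢ(Kᵢ−1)/(1+ψ(Kᵢ−1)) = 0.
Iterate (Newton) starting at ψ = 0.5:
  ψ = 0.5000: g = -0.01436, g' = -0.5733 → ψ = 0.4749
  ψ = 0.4749: g = 0.00001, g' = -0.5746 → ψ = 0.4750
Converged at ψ = 0.4750.

two-phase, V/F = 0.4750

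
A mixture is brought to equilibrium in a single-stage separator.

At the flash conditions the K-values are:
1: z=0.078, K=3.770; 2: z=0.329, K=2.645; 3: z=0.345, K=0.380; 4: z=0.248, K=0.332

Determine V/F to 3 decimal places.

Rachford–Rice: g(V/F) = Σ zᵢ(Kᵢ−1)/(1+V/F(Kᵢ−1)) = 0.
Check two-phase: ΣzᵢKᵢ = 1.378 > 1 and Σzᵢ/Kᵢ = 1.800 > 1, so g(0) = 0.378 > 0 and g(1) = -0.800 < 0.
Iterate (Newton) starting at V/F = 0.5:
  V/F = 0.500: g = -0.1712, g' = -0.901 → V/F = 0.310
  V/F = 0.310: g = 0.0009, g' = -0.943 → V/F = 0.311
Converged at V/F = 0.311.

V/F = 0.311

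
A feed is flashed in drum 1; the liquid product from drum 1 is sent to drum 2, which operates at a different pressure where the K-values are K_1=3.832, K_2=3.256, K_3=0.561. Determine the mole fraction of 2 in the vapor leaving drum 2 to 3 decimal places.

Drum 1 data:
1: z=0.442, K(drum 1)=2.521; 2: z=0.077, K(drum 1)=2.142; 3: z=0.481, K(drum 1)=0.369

Drum 1:
Let ψ₁ = V/F and solve Σ zᵢ(Kᵢ−1)/(1+ψ₁(Kᵢ−1)) = 0.
Check two-phase: ΣzᵢKᵢ = 1.457 > 1 and Σzᵢ/Kᵢ = 1.515 > 1, so g(0) = 0.457 > 0 and g(1) = -0.515 < 0.
Newton iteration, ψ₁⁰ = 0.33:
  ψ₁ = 0.330: g = 0.1281, g' = -0.812 → ψ₁ = 0.488
  ψ₁ = 0.488: g = 0.0039, g' = -0.778 → ψ₁ = 0.493
Converged at ψ₁ = 0.493.
Drum-1 compositions:
  1: x = 0.253, y = 0.637
  2: x = 0.049, y = 0.106
  3: x = 0.698, y = 0.258
Drum-2 feed = drum-1 liquid: z₂ = (0.2526, 0.0493, 0.6981).
Drum 2:
Newton iteration, ψ₂⁰ = 0.58:
  ψ₂ = 0.580: g = -0.0923, g' = -0.579 → ψ₂ = 0.421
  ψ₂ = 0.421: g = 0.0076, g' = -0.690 → ψ₂ = 0.432
Converged at ψ₂ = 0.432.
  1: x = 0.114, y = 0.435
  2: x = 0.025, y = 0.081
  3: x = 0.861, y = 0.483

y_2 (drum 2) = 0.081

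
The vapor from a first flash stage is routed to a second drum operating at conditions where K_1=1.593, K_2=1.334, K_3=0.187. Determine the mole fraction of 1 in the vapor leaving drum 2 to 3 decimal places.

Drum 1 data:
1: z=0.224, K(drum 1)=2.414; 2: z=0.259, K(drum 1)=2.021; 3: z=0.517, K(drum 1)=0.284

y_1 (drum 2) = 0.469

Drum 1:
Let ψ₁ = V/F and solve Σ zᵢ(Kᵢ−1)/(1+ψ₁(Kᵢ−1)) = 0.
Feasibility: ΣzᵢKᵢ = 1.211, Σzᵢ/Kᵢ = 2.041 — both > 1, two phases present.
Newton iteration, ψ₁⁰ = 0.5:
  ψ₁ = 0.500: g = -0.2160, g' = -0.915 → ψ₁ = 0.264
  ψ₁ = 0.264: g = -0.0175, g' = -0.808 → ψ₁ = 0.242
Converged at ψ₁ = 0.242.
Drum-1 compositions:
  1: x = 0.167, y = 0.403
  2: x = 0.208, y = 0.420
  3: x = 0.626, y = 0.178
Drum-2 feed = drum-1 vapor: z₂ = (0.4027, 0.4196, 0.1777).
Drum 2:
Material balance + equilibrium reduce to Σ zᵢ(Kᵢ−1)/(1+ψ₂(Kᵢ−1)) = 0.
g(0) = ΣzᵢKᵢ − 1 = 0.235 and g(1) = 1 − Σzᵢ/Kᵢ = -0.517, so a root lies in (0, 1).
Newton iteration, ψ₂⁰ = 0.35:
  ψ₂ = 0.350: g = 0.1214, g' = -0.364 → ψ₂ = 0.683
  ψ₂ = 0.683: g = -0.0410, g' = -0.697 → ψ₂ = 0.625
  ψ₂ = 0.625: g = -0.0033, g' = -0.592 → ψ₂ = 0.619
Converged at ψ₂ = 0.619.
  1: x = 0.295, y = 0.469
  2: x = 0.348, y = 0.464
  3: x = 0.358, y = 0.067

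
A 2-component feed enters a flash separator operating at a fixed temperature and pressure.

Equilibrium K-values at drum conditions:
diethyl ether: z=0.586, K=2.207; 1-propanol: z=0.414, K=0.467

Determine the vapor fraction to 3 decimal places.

ψ = 0.756

Material balance + equilibrium reduce to Σ zᵢ(Kᵢ−1)/(1+ψ(Kᵢ−1)) = 0.
Check two-phase: ΣzᵢKᵢ = 1.487 > 1 and Σzᵢ/Kᵢ = 1.152 > 1, so g(0) = 0.487 > 0 and g(1) = -0.152 < 0.
Binary case is linear: z₁(K₁−1)(1+ψ(K₂−1)) + z₂(K₂−1)(1+ψ(K₁−1)) = 0
⇒ ψ = [z₁(K₁−1)+z₂(K₂−1)] / [−(K₁−1)(K₂−1)] = 0.4866/0.6433 = 0.756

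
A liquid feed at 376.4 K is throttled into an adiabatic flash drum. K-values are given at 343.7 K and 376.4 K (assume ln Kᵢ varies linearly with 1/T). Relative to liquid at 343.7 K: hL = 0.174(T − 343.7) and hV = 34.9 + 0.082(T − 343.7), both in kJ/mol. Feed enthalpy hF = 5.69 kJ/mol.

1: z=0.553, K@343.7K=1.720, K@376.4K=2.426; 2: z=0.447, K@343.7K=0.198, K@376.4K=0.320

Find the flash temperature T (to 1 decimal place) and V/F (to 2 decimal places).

Adiabatic flash: solve Rachford–Rice at each trial T, then check hF = ψ·hV(T) + (1−ψ)·hL(T).
  T = 343.7 K: K = (1.720, 0.198), RR gives ψ = 0.069, H_out = 2.397 kJ/mol
  T = 376.4 K: K = (2.426, 0.320), RR gives ψ = 0.500, H_out = 21.628 kJ/mol
  T = 360.0 K: K = (2.058, 0.254), RR gives ψ = 0.319, H_out = 13.489 kJ/mol
  T = 351.9 K: K = (1.886, 0.225), RR gives ψ = 0.209, H_out = 8.575 kJ/mol
  T = 347.8 K: K = (1.802, 0.211), RR gives ψ = 0.144, H_out = 5.683 kJ/mol
  T = 349.9 K: K = (1.845, 0.218), RR gives ψ = 0.178, H_out = 7.206 kJ/mol
Linear interpolation between T = 347.8 (H_out = 5.683) and T = 349.9 (H_out = 7.206) on hF = 5.69 gives T ≈ 347.8 K, at which ψ = 0.14.

T = 347.8 K, V/F = 0.14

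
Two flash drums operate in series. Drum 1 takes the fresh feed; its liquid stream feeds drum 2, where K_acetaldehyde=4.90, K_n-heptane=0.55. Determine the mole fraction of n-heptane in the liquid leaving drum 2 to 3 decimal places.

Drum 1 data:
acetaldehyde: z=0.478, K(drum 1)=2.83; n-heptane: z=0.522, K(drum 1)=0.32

Drum 1:
Iterate (Newton) starting at ψ₁ = 0.5:
  ψ₁ = 0.500: g = -0.0810, g' = -0.991 → ψ₁ = 0.418
Converged at ψ₁ = 0.418.
Drum-1 compositions:
  acetaldehyde: x = 0.271, y = 0.767
  n-heptane: x = 0.729, y = 0.233
Drum-2 feed = drum-1 liquid: z₂ = (0.2709, 0.7291).
Drum 2:
Binary case is linear: z₁(K₁−1)(1+ψ₂(K₂−1)) + z₂(K₂−1)(1+ψ₂(K₁−1)) = 0
⇒ ψ₂ = [z₁(K₁−1)+z₂(K₂−1)] / [−(K₁−1)(K₂−1)] = 0.7285/1.7550 = 0.415
  acetaldehyde: x = 0.103, y = 0.507
  n-heptane: x = 0.897, y = 0.493

x_n-heptane (drum 2) = 0.897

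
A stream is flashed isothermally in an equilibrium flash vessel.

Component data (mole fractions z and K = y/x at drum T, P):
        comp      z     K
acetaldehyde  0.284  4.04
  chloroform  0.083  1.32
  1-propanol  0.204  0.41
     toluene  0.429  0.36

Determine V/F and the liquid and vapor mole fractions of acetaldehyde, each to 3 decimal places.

Rachford–Rice: g(V/F) = Σ zᵢ(Kᵢ−1)/(1+V/F(Kᵢ−1)) = 0.
g(0) = ΣzᵢKᵢ − 1 = 0.495 and g(1) = 1 − Σzᵢ/Kᵢ = -0.822, so a root lies in (0, 1).
Newton iteration, V/F⁰ = 0.5:
  V/F = 0.500: g = -0.2090, g' = -0.943 → V/F = 0.278
  V/F = 0.278: g = 0.0140, g' = -1.139 → V/F = 0.291
Converged at V/F = 0.291.
Compositions from xᵢ = zᵢ/(1+V/F(Kᵢ−1)), yᵢ = Kᵢxᵢ:
  acetaldehyde: x = 0.151, y = 0.609
  chloroform: x = 0.076, y = 0.100
  1-propanol: x = 0.246, y = 0.101
  toluene: x = 0.527, y = 0.190

V/F = 0.291, x_acetaldehyde = 0.151, y_acetaldehyde = 0.609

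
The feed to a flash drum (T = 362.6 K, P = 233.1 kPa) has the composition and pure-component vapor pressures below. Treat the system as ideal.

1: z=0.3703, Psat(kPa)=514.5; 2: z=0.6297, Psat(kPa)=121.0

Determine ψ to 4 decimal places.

Raoult's law: Kᵢ = Pᵢˢᵃᵗ/P = Pᵢˢᵃᵗ/233.1.
  K_1 = 514.5/233.1 = 2.207207, K_2 = 121.0/233.1 = 0.519091
Let ψ = V/F and solve Σ zᵢ(Kᵢ−1)/(1+ψ(Kᵢ−1)) = 0.
Feasibility: ΣzᵢKᵢ = 1.1442, Σzᵢ/Kᵢ = 1.3809 — both > 1, two phases present.
Binary case is linear: z₁(K₁−1)(1+ψ(K₂−1)) + z₂(K₂−1)(1+ψ(K₁−1)) = 0
⇒ ψ = [z₁(K₁−1)+z₂(K₂−1)] / [−(K₁−1)(K₂−1)] = 0.14420/0.58056 = 0.2484

ψ = 0.2484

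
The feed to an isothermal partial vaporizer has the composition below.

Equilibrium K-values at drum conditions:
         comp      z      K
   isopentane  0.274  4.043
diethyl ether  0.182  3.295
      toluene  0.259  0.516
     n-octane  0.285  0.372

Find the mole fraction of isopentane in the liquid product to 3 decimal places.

Iterate (Newton) starting at β = 0.41:
  β = 0.410: g = 0.1887, g' = -1.055 → β = 0.589
  β = 0.589: g = 0.0169, g' = -0.901 → β = 0.608
Converged at β = 0.608.
Compositions from xᵢ = zᵢ/(1+β(Kᵢ−1)), yᵢ = Kᵢxᵢ:
  isopentane: x = 0.096, y = 0.389
  diethyl ether: x = 0.076, y = 0.250
  toluene: x = 0.367, y = 0.189
  n-octane: x = 0.461, y = 0.171

x_isopentane = 0.096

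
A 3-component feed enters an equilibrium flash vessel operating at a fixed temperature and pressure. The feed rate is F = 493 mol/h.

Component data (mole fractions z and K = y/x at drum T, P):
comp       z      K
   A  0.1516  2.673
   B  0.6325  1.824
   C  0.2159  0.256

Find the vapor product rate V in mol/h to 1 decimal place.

Newton–Raphson from β = 0.35:
  β = 0.3500: g = 0.34729, g' = -0.6460 → β = 0.8876
  β = 0.8876: g = -0.06992, g' = -1.2482 → β = 0.8316
  β = 0.8316: g = -0.00597, g' = -1.0475 → β = 0.8259
Converged at β = 0.8259.
Then V = β·F = 0.8259·493 = 407.2 mol/h and L = F − V = 85.8 mol/h.

V = 407.2 mol/h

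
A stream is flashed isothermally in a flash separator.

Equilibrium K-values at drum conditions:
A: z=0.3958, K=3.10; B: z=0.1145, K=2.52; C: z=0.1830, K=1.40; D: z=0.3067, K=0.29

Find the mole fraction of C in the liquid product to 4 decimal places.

Rachford–Rice: g(V/F) = Σ zᵢ(Kᵢ−1)/(1+V/F(Kᵢ−1)) = 0.
Feasibility: ΣzᵢKᵢ = 1.8607, Σzᵢ/Kᵢ = 1.3614 — both > 1, two phases present.
Newton iteration, V/F⁰ = 0.5:
  V/F = 0.5000: g = 0.22773, g' = -0.8927 → V/F = 0.7551
  V/F = 0.7551: g = -0.01072, g' = -1.0542 → V/F = 0.7449
  V/F = 0.7449: g = -0.00009, g' = -1.0376 → V/F = 0.7448
Converged at V/F = 0.7448.
Compositions from xᵢ = zᵢ/(1+V/F(Kᵢ−1)), yᵢ = Kᵢxᵢ:
  A: x = 0.1544, y = 0.4785
  B: x = 0.0537, y = 0.1353
  C: x = 0.1410, y = 0.1974
  D: x = 0.6509, y = 0.1888

x_C = 0.1410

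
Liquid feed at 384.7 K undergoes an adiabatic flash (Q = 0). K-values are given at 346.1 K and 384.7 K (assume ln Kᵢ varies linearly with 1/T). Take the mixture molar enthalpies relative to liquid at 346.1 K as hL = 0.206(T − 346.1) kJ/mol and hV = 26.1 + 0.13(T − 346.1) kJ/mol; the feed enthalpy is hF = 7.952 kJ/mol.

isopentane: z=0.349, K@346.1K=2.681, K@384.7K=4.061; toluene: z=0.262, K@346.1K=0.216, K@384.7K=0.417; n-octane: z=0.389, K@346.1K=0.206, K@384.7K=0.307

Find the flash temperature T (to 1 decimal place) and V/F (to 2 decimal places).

Adiabatic flash: solve Rachford–Rice at each trial T, then check hF = ψ·hV(T) + (1−ψ)·hL(T).
  T = 346.1 K: K = (2.681, 0.216, 0.206), RR gives ψ = 0.055, H_out = 1.423 kJ/mol
  T = 384.7 K: K = (4.061, 0.417, 0.307), RR gives ψ = 0.324, H_out = 15.465 kJ/mol
  T = 365.4 K: K = (3.336, 0.305, 0.254), RR gives ψ = 0.202, H_out = 8.963 kJ/mol
  T = 355.8 K: K = (3.001, 0.258, 0.230), RR gives ψ = 0.135, H_out = 5.411 kJ/mol
  T = 360.6 K: K = (3.166, 0.281, 0.242), RR gives ψ = 0.170, H_out = 7.225 kJ/mol
  T = 363.0 K: K = (3.251, 0.293, 0.248), RR gives ψ = 0.186, H_out = 8.102 kJ/mol
Linear interpolation between T = 360.6 (H_out = 7.225) and T = 363.0 (H_out = 8.102) on hF = 7.952 gives T ≈ 362.6 K, at which ψ = 0.18.

T = 362.6 K, V/F = 0.18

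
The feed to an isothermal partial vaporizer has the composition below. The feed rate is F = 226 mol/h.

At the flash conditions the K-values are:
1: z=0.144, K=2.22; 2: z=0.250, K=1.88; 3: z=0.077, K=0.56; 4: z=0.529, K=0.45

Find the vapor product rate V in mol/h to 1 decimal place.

V = 29.3 mol/h

Newton–Raphson from V/F = 0.34:
  V/F = 0.340: g = -0.1042, g' = -0.484 → V/F = 0.125
  V/F = 0.125: g = 0.0024, g' = -0.520 → V/F = 0.130
Converged at V/F = 0.130.
Then V = V/F·F = 0.1295·226 = 29.3 mol/h and L = F − V = 196.7 mol/h.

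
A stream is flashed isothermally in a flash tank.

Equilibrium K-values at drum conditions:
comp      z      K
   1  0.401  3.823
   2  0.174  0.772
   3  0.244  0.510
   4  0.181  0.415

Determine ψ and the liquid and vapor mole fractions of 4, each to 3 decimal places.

ψ = 0.659, x_4 = 0.295, y_4 = 0.122

Newton–Raphson from ψ = 0.57:
  ψ = 0.570: g = 0.0635, g' = -0.734 → ψ = 0.657
  ψ = 0.657: g = 0.0019, g' = -0.696 → ψ = 0.659
Converged at ψ = 0.659.
Compositions from xᵢ = zᵢ/(1+ψ(Kᵢ−1)), yᵢ = Kᵢxᵢ:
  1: x = 0.140, y = 0.536
  2: x = 0.205, y = 0.158
  3: x = 0.360, y = 0.184
  4: x = 0.295, y = 0.122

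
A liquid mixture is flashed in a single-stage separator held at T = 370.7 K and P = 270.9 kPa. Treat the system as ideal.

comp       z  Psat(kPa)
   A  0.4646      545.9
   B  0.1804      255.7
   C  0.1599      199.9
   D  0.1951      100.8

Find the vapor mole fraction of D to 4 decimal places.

Raoult's law: Kᵢ = Pᵢˢᵃᵗ/P = Pᵢˢᵃᵗ/270.9.
  K_A = 545.9/270.9 = 2.015135, K_B = 255.7/270.9 = 0.943891, K_C = 199.9/270.9 = 0.737911, K_D = 100.8/270.9 = 0.372093
Material balance + equilibrium reduce to Σ zᵢ(Kᵢ−1)/(1+ψ(Kᵢ−1)) = 0.
Check two-phase: ΣzᵢKᵢ = 1.2971 > 1 and Σzᵢ/Kᵢ = 1.1627 > 1, so g(0) = 0.2971 > 0 and g(1) = -0.1627 < 0.
Iterate (Newton) starting at ψ = 0.56:
  ψ = 0.5600: g = 0.05218, g' = -0.3933 → ψ = 0.6927
  ψ = 0.6927: g = -0.00162, g' = -0.4230 → ψ = 0.6889
Converged at ψ = 0.6888.
Compositions from xᵢ = zᵢ/(1+ψ(Kᵢ−1)), yᵢ = Kᵢxᵢ:
  A: x = 0.2734, y = 0.5510
  B: x = 0.1877, y = 0.1771
  C: x = 0.1951, y = 0.1440
  D: x = 0.3438, y = 0.1279

y_D = 0.1279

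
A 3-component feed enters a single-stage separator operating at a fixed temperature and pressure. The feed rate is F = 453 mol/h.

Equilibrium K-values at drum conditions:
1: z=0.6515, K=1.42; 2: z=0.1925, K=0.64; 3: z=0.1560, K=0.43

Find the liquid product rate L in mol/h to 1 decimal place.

Let β = V/F and solve Σ zᵢ(Kᵢ−1)/(1+β(Kᵢ−1)) = 0.
g(0) = ΣzᵢKᵢ − 1 = 0.1154 and g(1) = 1 − Σzᵢ/Kᵢ = -0.1224, so a root lies in (0, 1).
Iterate (Newton) starting at β = 0.5:
  β = 0.5000: g = 0.01726, g' = -0.2147 → β = 0.5804
  β = 0.5804: g = -0.00048, g' = -0.2273 → β = 0.5783
Converged at β = 0.5783.
Then V = β·F = 0.5783·453 = 262.0 mol/h and L = F − V = 191.0 mol/h.

L = 191.0 mol/h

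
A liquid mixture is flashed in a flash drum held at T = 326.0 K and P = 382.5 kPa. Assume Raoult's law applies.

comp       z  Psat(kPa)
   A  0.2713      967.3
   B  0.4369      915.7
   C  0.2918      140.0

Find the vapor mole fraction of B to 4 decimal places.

y_B = 0.4597

Raoult's law: Kᵢ = Pᵢˢᵃᵗ/P = Pᵢˢᵃᵗ/382.5.
  K_A = 967.3/382.5 = 2.528889, K_B = 915.7/382.5 = 2.393987, K_C = 140.0/382.5 = 0.366013
Iterate (Newton) starting at β = 0.5:
  β = 0.5000: g = 0.32311, g' = -0.7499 → β = 0.9309
  β = 0.9309: g = -0.01514, g' = -0.9671 → β = 0.9152
  β = 0.9152: g = -0.00022, g' = -0.9397 → β = 0.9150
Converged at β = 0.9150.
Compositions from xᵢ = zᵢ/(1+β(Kᵢ−1)), yᵢ = Kᵢxᵢ:
  A: x = 0.1131, y = 0.2860
  B: x = 0.1920, y = 0.4597
  C: x = 0.6949, y = 0.2543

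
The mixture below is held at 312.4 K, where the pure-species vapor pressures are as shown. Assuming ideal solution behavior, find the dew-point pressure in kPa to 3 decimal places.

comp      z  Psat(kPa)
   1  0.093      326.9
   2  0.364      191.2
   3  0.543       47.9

Pdew = 73.941 kPa

At the dew point ψ → 1, so Σzᵢ/Kᵢ = 1 with Kᵢ = Pᵢˢᵃᵗ/P ⇒ 1/P = Σzᵢ/Pᵢˢᵃᵗ.
1/P = 0.093/326.9 + 0.364/191.2 + 0.543/47.9 = 0.013524 ⇒ P = 73.941 kPa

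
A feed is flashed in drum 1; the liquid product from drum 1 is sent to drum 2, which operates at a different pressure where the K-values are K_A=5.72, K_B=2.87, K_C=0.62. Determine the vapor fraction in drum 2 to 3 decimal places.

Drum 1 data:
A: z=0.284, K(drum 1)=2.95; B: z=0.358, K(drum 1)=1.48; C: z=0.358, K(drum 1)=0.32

V/F (drum 2) = 0.854

Drum 1:
Newton–Raphson from ψ₁ = 0.5:
  ψ₁ = 0.500: g = 0.0501, g' = -0.711 → ψ₁ = 0.571
  ψ₁ = 0.571: g = -0.0007, g' = -0.735 → ψ₁ = 0.570
Converged at ψ₁ = 0.570.
Drum-1 compositions:
  A: x = 0.135, y = 0.397
  B: x = 0.281, y = 0.416
  C: x = 0.584, y = 0.187
Drum-2 feed = drum-1 liquid: z₂ = (0.1346, 0.2811, 0.5843).
Drum 2:
Rachford–Rice: g(ψ₂) = Σ zᵢ(Kᵢ−1)/(1+ψ₂(Kᵢ−1)) = 0.
Feasibility: ΣzᵢKᵢ = 1.939, Σzᵢ/Kᵢ = 1.064 — both > 1, two phases present.
Iterate (Newton) starting at ψ₂ = 0.5:
  ψ₂ = 0.500: g = 0.1866, g' = -0.657 → ψ₂ = 0.784
  ψ₂ = 0.784: g = 0.0320, g' = -0.468 → ψ₂ = 0.852
  ψ₂ = 0.852: g = 0.0007, g' = -0.449 → ψ₂ = 0.854
Converged at ψ₂ = 0.854.
  A: x = 0.027, y = 0.153
  B: x = 0.108, y = 0.311
  C: x = 0.865, y = 0.536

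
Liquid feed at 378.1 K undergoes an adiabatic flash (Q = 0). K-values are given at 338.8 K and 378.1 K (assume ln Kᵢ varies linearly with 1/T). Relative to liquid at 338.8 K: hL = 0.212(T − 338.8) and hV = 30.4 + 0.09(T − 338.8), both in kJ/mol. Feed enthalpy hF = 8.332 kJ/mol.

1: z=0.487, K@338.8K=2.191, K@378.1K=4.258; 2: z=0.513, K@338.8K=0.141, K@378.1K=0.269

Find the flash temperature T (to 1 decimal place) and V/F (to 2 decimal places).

T = 345.6 K, V/F = 0.23

Adiabatic flash: solve Rachford–Rice at each trial T, then check hF = ψ·hV(T) + (1−ψ)·hL(T).
  T = 338.8 K: K = (2.191, 0.141), RR gives ψ = 0.136, H_out = 4.141 kJ/mol
  T = 378.1 K: K = (4.258, 0.269), RR gives ψ = 0.509, H_out = 21.358 kJ/mol
  T = 358.5 K: K = (3.113, 0.198), RR gives ψ = 0.365, H_out = 14.389 kJ/mol
  T = 348.6 K: K = (2.622, 0.168), RR gives ψ = 0.269, H_out = 9.936 kJ/mol
  T = 343.7 K: K = (2.400, 0.154), RR gives ψ = 0.209, H_out = 7.276 kJ/mol
  T = 346.1 K: K = (2.507, 0.161), RR gives ψ = 0.240, H_out = 8.628 kJ/mol
Linear interpolation between T = 343.7 (H_out = 7.276) and T = 346.1 (H_out = 8.628) on hF = 8.332 gives T ≈ 345.6 K, at which ψ = 0.23.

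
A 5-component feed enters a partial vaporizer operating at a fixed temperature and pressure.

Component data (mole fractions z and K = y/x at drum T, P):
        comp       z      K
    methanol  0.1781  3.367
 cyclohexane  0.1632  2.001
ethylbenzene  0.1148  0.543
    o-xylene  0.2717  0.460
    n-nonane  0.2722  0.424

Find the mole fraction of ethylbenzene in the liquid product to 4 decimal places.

Rachford–Rice: g(β) = Σ zᵢ(Kᵢ−1)/(1+β(Kᵢ−1)) = 0.
Check two-phase: ΣzᵢKᵢ = 1.2290 > 1 and Σzᵢ/Kᵢ = 1.5785 > 1, so g(0) = 0.2290 > 0 and g(1) = -0.5785 < 0.
Newton iteration, β⁰ = 0.46:
  β = 0.4600: g = -0.16126, g' = -0.6512 → β = 0.2124
  β = 0.2124: g = 0.01281, g' = -0.8009 → β = 0.2284
  β = 0.2284: g = 0.00016, g' = -0.7815 → β = 0.2286
Converged at β = 0.2286.
Compositions from xᵢ = zᵢ/(1+β(Kᵢ−1)), yᵢ = Kᵢxᵢ:
  methanol: x = 0.1156, y = 0.3891
  cyclohexane: x = 0.1328, y = 0.2658
  ethylbenzene: x = 0.1282, y = 0.0696
  o-xylene: x = 0.3100, y = 0.1426
  n-nonane: x = 0.3135, y = 0.1329

x_ethylbenzene = 0.1282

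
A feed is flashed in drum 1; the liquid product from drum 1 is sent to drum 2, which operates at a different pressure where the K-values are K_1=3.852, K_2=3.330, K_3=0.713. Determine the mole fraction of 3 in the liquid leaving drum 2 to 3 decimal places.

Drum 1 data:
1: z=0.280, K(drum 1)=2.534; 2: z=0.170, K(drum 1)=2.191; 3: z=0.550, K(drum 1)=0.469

x_3 (drum 2) = 0.901

Drum 1:
Newton–Raphson from ψ₁ = 0.53:
  ψ₁ = 0.530: g = -0.0454, g' = -0.591 → ψ₁ = 0.453
  ψ₁ = 0.453: g = 0.0002, g' = -0.600 → ψ₁ = 0.454
Converged at ψ₁ = 0.454.
Drum-1 compositions:
  1: x = 0.165, y = 0.418
  2: x = 0.110, y = 0.242
  3: x = 0.725, y = 0.340
Drum-2 feed = drum-1 liquid: z₂ = (0.1651, 0.1104, 0.7245).
Drum 2:
Let ψ₂ = V/F and solve Σ zᵢ(Kᵢ−1)/(1+ψ₂(Kᵢ−1)) = 0.
Check two-phase: ΣzᵢKᵢ = 1.520 > 1 and Σzᵢ/Kᵢ = 1.092 > 1, so g(0) = 0.520 > 0 and g(1) = -0.092 < 0.
Newton–Raphson from ψ₂ = 0.6:
  ψ₂ = 0.600: g = 0.0297, g' = -0.374 → ψ₂ = 0.679
  ψ₂ = 0.679: g = 0.0015, g' = -0.337 → ψ₂ = 0.684
Converged at ψ₂ = 0.684.
  1: x = 0.056, y = 0.216
  2: x = 0.043, y = 0.142
  3: x = 0.901, y = 0.643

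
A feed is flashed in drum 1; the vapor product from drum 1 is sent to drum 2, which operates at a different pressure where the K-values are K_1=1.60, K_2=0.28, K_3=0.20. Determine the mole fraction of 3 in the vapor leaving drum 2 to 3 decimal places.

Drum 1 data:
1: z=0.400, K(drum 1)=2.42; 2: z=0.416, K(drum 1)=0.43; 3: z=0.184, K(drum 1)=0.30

y_3 (drum 2) = 0.023

Drum 1:
Material balance + equilibrium reduce to Σ zᵢ(Kᵢ−1)/(1+ψ₁(Kᵢ−1)) = 0.
g(0) = ΣzᵢKᵢ − 1 = 0.202 and g(1) = 1 − Σzᵢ/Kᵢ = -0.746, so a root lies in (0, 1).
Newton–Raphson from ψ₁ = 0.52:
  ψ₁ = 0.520: g = -0.2128, g' = -0.763 → ψ₁ = 0.241
  ψ₁ = 0.241: g = -0.0067, g' = -0.760 → ψ₁ = 0.232
Converged at ψ₁ = 0.232.
Drum-1 compositions:
  1: x = 0.301, y = 0.728
  2: x = 0.479, y = 0.206
  3: x = 0.220, y = 0.066
Drum-2 feed = drum-1 vapor: z₂ = (0.7279, 0.2062, 0.0659).
Drum 2:
Material balance + equilibrium reduce to Σ zᵢ(Kᵢ−1)/(1+ψ₂(Kᵢ−1)) = 0.
g(0) = ΣzᵢKᵢ − 1 = 0.236 and g(1) = 1 − Σzᵢ/Kᵢ = -0.521, so a root lies in (0, 1).
Iterate (Newton) starting at ψ₂ = 0.35:
  ψ₂ = 0.350: g = 0.0892, g' = -0.451 → ψ₂ = 0.548
  ψ₂ = 0.548: g = -0.0102, g' = -0.573 → ψ₂ = 0.530
Converged at ψ₂ = 0.530.
  1: x = 0.552, y = 0.884
  2: x = 0.333, y = 0.093
  3: x = 0.114, y = 0.023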